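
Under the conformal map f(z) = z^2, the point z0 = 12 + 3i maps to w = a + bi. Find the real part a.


Step 1: z0 = 12 + 3i
Step 2: z0^2 = 12^2 - 3^2 + 72i
Step 3: real part = 144 - 9 = 135

135


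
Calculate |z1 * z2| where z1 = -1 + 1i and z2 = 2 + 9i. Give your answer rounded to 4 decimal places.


Step 1: |z1| = sqrt((-1)^2 + 1^2) = sqrt(2)
Step 2: |z2| = sqrt(2^2 + 9^2) = sqrt(85)
Step 3: |z1*z2| = |z1|*|z2| = sqrt(2) * sqrt(85) = sqrt(2 * 85) = sqrt(170)
Step 4: = 13.0384

13.0384


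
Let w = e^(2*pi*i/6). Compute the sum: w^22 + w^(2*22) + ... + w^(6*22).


Step 1: The sum sum_{j=1}^{n} w^(k*j) equals n if n | k, else 0.
Step 2: Here n = 6, k = 22
Step 3: Does n divide k? 6 | 22 -> False
Step 4: Sum = 0

0


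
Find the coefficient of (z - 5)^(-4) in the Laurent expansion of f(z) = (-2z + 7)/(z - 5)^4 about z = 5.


Step 1: Write the numerator in powers of (z - 5): -2z + 7 = -2(z - 5) + (-2*5 + 7) = -2(z - 5) - 3
Step 2: Divide by (z - 5)^4: f(z) = -3(z - 5)^(-4) - 2(z - 5)^(-3)
Step 3: This finite sum is the Laurent series of f about z = 5.
Step 4: Coefficient of (z - 5)^(-4) = -2*5 + 7 = -3

-3


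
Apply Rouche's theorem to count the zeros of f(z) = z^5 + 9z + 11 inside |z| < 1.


Step 1: On |z| = 1 the three terms have sizes |z^5| = 1^5 = 1, |9z| = 9*1 = 9, |11| = 11
Step 2: The dominant term is g(z) = 11; let h(z) = z^5 + 9z so f = g + h
Step 3: On |z| = 1: |g| = 11 and |h| <= 1 + 9 = 10
Step 4: Since 11 > 10, |h| < |g| on |z| = 1, so by Rouche f has the same number of zeros as g inside |z| < 1
Step 5: g(z) = 11 is a nonzero constant with no zeros inside |z| < 1. Answer = 0

0


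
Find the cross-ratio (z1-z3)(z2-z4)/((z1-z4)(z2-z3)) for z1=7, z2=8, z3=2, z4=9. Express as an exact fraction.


Step 1: (z1-z3)(z2-z4) = 5 * (-1) = -5
Step 2: (z1-z4)(z2-z3) = (-2) * 6 = -12
Step 3: Cross-ratio = 5/12 = 5/12

5/12


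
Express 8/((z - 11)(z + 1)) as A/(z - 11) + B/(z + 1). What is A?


Step 1: Multiply both sides by (z - 11) and set z = 11
Step 2: A = 8 / (11 + 1)
Step 3: A = 8 / 12
Step 4: A = 2/3

2/3


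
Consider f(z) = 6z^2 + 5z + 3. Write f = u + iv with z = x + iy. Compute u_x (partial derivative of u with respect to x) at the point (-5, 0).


Step 1: f(z) = 6(x+iy)^2 + 5(x+iy) + 3
Step 2: u = 6(x^2 - y^2) + 5x + 3
Step 3: u_x = 12x + 5
Step 4: At (-5, 0): u_x = -60 + 5 = -55

-55


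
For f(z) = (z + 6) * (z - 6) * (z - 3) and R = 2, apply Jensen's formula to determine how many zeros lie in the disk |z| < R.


Jensen's formula: (1/2pi)*integral log|f(Re^it)|dt = log|f(0)| + sum_{|a_k|<R} log(R/|a_k|)
Step 1: f(0) = 6 * (-6) * (-3) = 108
Step 2: log|f(0)| = log|-6| + log|6| + log|3| = 4.6821
Step 3: Zeros inside |z| < 2: none
Step 4: Jensen sum = (empty sum) = 0
Step 5: n(R) = number of terms in the Jensen sum = count of zeros inside |z| < 2 = 0

0


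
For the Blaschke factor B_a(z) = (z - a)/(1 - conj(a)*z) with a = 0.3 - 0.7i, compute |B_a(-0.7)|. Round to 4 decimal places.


Step 1: Numerator z0 - a = -0.7 - (0.3 - 0.7i) = -1 + 0.7i
Step 2: Denominator 1 - conj(a)*z0 = 1 - (0.3 + 0.7i)*(-0.7) = 1.21 + 0.49i
Step 3: |z0 - a|^2 = (-1)^2 + 0.7^2 = 1.49; |1 - conj(a)*z0|^2 = 1.21^2 + 0.49^2 = 1.7042
Step 4: |B_a(-0.7)| = sqrt(1.49 / 1.7042) = sqrt(0.874311)
Step 5: = 0.935

0.935


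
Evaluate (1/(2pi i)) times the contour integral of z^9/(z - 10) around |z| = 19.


Step 1: f(z) = z^9, a = 10 is inside |z| = 19
Step 2: By Cauchy integral formula: (1/(2pi*i)) * integral = f(a)
Step 3: f(10) = 10^9 = 1000000000

1000000000


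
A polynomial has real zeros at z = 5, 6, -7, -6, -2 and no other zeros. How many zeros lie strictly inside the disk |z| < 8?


Step 1: Check each root:
  z = 5: |5| = 5 < 8
  z = 6: |6| = 6 < 8
  z = -7: |-7| = 7 < 8
  z = -6: |-6| = 6 < 8
  z = -2: |-2| = 2 < 8
Step 2: Count = 5

5


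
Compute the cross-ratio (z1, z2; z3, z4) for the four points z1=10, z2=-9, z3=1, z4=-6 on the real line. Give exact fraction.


Step 1: (z1-z3)(z2-z4) = 9 * (-3) = -27
Step 2: (z1-z4)(z2-z3) = 16 * (-10) = -160
Step 3: Cross-ratio = 27/160 = 27/160

27/160


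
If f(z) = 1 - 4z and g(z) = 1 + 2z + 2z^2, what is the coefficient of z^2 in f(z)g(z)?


Step 1: z^2 term in f*g comes from: (1)*(2z^2) + (-4z)*(2z) + (0)*(1)
Step 2: = 2 - 8 + 0
Step 3: = -6

-6


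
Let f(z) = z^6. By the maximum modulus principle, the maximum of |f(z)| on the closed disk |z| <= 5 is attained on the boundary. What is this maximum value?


Step 1: On |z| = 5, |f(z)| = |z|^6 = 5^6
Step 2: By maximum modulus principle, maximum is on boundary.
Step 3: Maximum = 15625 = 15625

15625


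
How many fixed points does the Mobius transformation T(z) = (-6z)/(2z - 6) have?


Step 1: Fixed points satisfy T(z) = z
Step 2: 2z^2 = 0
Step 3: Discriminant = 0^2 - 4*2*0 = 0
Step 4: Number of fixed points = 1

1


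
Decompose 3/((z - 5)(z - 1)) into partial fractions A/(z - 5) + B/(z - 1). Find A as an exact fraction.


Step 1: Multiply both sides by (z - 5) and set z = 5
Step 2: A = 3 / (5 - 1)
Step 3: A = 3 / 4
Step 4: A = 3/4

3/4


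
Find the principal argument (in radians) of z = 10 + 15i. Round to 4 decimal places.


Step 1: z = 10 + 15i
Step 2: arg(z) = atan2(15, 10)
Step 3: arg(z) = 0.9828

0.9828


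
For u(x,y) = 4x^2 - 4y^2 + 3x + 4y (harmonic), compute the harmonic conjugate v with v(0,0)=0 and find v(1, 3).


Step 1: v_x = -u_y = 8y - 4
Step 2: v_y = u_x = 8x + 3
Step 3: v = 8xy - 4x + 3y + C
Step 4: v(0,0) = 0 => C = 0
Step 5: v(1, 3) = 29

29


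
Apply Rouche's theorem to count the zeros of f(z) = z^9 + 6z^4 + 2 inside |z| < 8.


Step 1: On |z| = 8 the three terms have sizes |z^9| = 8^9 = 134217728, |6z^4| = 6*8^4 = 24576, |2| = 2
Step 2: The dominant term is g(z) = z^9; let h(z) = 6z^4 + 2 so f = g + h
Step 3: On |z| = 8: |g| = 134217728 and |h| <= 24576 + 2 = 24578
Step 4: Since 134217728 > 24578, |h| < |g| on |z| = 8, so by Rouche f has the same number of zeros as g inside |z| < 8
Step 5: g(z) = z^9 has 9 zeros (all at the origin) inside |z| < 8. Answer = 9

9


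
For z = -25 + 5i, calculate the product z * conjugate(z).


Step 1: conj(z) = -25 - 5i
Step 2: z * conj(z) = (-25)^2 + 5^2
Step 3: = 625 + 25 = 650

650


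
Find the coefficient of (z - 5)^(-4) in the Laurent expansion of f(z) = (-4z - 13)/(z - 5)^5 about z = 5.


Step 1: Write the numerator in powers of (z - 5): -4z - 13 = -4(z - 5) + (-4*5 - 13) = -4(z - 5) - 33
Step 2: Divide by (z - 5)^5: f(z) = -33(z - 5)^(-5) - 4(z - 5)^(-4)
Step 3: This finite sum is the Laurent series of f about z = 5.
Step 4: Coefficient of (z - 5)^(-4) = coefficient of (z - 5) in the re-centred numerator = -4

-4


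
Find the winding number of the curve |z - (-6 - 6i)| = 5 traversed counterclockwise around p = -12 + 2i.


Step 1: Center c = (-6, -6), radius = 5
Step 2: |p - c|^2 = (-6)^2 + 8^2 = 100
Step 3: r^2 = 25
Step 4: |p-c| > r so winding number = 0

0


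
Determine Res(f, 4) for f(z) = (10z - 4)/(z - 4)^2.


Step 1: Pole of order 2 at z = 4
Step 2: Res = lim d/dz [(z - 4)^2 * f(z)] as z -> 4
Step 3: (z - 4)^2 * f(z) = 10z - 4
Step 4: d/dz[10z - 4] = 10

10


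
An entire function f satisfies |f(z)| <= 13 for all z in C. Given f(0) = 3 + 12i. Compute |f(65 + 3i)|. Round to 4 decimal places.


Step 1: By Liouville's theorem, a bounded entire function is constant.
Step 2: f(z) = f(0) = 3 + 12i for all z.
Step 3: |f(w)| = |3 + 12i| = sqrt(9 + 144)
Step 4: = 12.3693

12.3693


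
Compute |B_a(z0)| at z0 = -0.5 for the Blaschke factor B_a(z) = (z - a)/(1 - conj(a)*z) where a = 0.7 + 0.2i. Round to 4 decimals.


Step 1: Numerator z0 - a = -0.5 - (0.7 + 0.2i) = -1.2 - 0.2i
Step 2: Denominator 1 - conj(a)*z0 = 1 - (0.7 - 0.2i)*(-0.5) = 1.35 - 0.1i
Step 3: |z0 - a|^2 = (-1.2)^2 + (-0.2)^2 = 1.48; |1 - conj(a)*z0|^2 = 1.35^2 + (-0.1)^2 = 1.8325
Step 4: |B_a(-0.5)| = sqrt(1.48 / 1.8325) = sqrt(0.80764)
Step 5: = 0.8987

0.8987


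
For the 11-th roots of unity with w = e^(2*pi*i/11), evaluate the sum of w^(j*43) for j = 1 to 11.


Step 1: The sum sum_{j=1}^{n} w^(k*j) equals n if n | k, else 0.
Step 2: Here n = 11, k = 43
Step 3: Does n divide k? 11 | 43 -> False
Step 4: Sum = 0

0


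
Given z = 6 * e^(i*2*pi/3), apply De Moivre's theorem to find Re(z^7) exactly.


Step 1: By De Moivre's theorem, z^7 = 6^7 * e^(i*7*2*pi/3) = 279936 * (cos(14*pi/3) + i*sin(14*pi/3))
Step 2: |z|^7 = 6^7 = 279936
Step 3: Reduce the angle mod 2*pi: 14*pi/3 - 4*pi = 2*pi/3
Step 4: cos(2*pi/3) = -1/2
Step 5: Re(z^7) = 279936 * (-1/2) = -139968

-139968


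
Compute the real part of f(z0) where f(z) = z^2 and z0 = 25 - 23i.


Step 1: z0 = 25 - 23i
Step 2: z0^2 = 25^2 - (-23)^2 - 1150i
Step 3: real part = 625 - 529 = 96

96


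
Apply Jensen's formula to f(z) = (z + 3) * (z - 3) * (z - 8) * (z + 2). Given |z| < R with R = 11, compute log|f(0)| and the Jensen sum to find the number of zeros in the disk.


Jensen's formula: (1/2pi)*integral log|f(Re^it)|dt = log|f(0)| + sum_{|a_k|<R} log(R/|a_k|)
Step 1: f(0) = 3 * (-3) * (-8) * 2 = 144
Step 2: log|f(0)| = log|-3| + log|3| + log|8| + log|-2| = 4.9698
Step 3: Zeros inside |z| < 11: -3, 3, 8, -2
Step 4: Jensen sum = log(11/3) + log(11/3) + log(11/8) + log(11/2) = 4.6218
Step 5: n(R) = number of terms in the Jensen sum = count of zeros inside |z| < 11 = 4

4


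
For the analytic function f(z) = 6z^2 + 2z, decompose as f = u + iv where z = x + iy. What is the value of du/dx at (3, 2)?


Step 1: f(z) = 6(x+iy)^2 + 2(x+iy) + 0
Step 2: u = 6(x^2 - y^2) + 2x + 0
Step 3: u_x = 12x + 2
Step 4: At (3, 2): u_x = 36 + 2 = 38

38


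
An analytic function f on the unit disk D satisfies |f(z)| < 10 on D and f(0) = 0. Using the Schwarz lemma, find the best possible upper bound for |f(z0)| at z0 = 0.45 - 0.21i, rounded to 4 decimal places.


Step 1: g = f/10 maps D -> D with g(0) = 0, so by the Schwarz lemma |g(z)| <= |z|, i.e. |f(z)| <= 10|z|; this is sharp (f(z) = 10z).
Step 2: |z0|^2 = 0.45^2 + (-0.21)^2 = 0.2466
Step 3: |z0| = sqrt(0.2466) = 0.496588
Step 4: Best bound = 10 * |z0| = 10 * 0.496588 = 4.9659

4.9659


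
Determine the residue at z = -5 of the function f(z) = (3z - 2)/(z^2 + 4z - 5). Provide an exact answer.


Step 1: Q(z) = z^2 + 4z - 5 = (z + 5)(z - 1)
Step 2: Q'(z) = 2z + 4
Step 3: Q'(-5) = -6, P(-5) = -17
Step 4: Res = P(-5)/Q'(-5) = -17/(-6) = 17/6

17/6


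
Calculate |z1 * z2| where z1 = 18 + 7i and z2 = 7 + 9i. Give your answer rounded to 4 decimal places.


Step 1: |z1| = sqrt(18^2 + 7^2) = sqrt(373)
Step 2: |z2| = sqrt(7^2 + 9^2) = sqrt(130)
Step 3: |z1*z2| = |z1|*|z2| = sqrt(373) * sqrt(130) = sqrt(373 * 130) = sqrt(48490)
Step 4: = 220.2045

220.2045


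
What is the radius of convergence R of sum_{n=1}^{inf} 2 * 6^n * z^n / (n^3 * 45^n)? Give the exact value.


Step 1: General term a_n = 2 * 6^n / (n^3 * 45^n)
Step 2: By the root test, |a_n|^(1/n) = 2^(1/n) * 6 / (n^(3/n) * 45) -> 6/45 as n -> infinity (since 2^(1/n) -> 1 and n^(3/n) -> 1)
Step 3: R = 1/lim|a_n|^(1/n) = 45/6 = 15/2

15/2


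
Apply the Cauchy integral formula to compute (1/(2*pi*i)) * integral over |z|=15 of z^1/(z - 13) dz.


Step 1: f(z) = z^1, a = 13 is inside |z| = 15
Step 2: By Cauchy integral formula: (1/(2pi*i)) * integral = f(a)
Step 3: f(13) = 13^1 = 13

13


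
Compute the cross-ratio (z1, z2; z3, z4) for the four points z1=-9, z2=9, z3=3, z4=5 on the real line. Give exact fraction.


Step 1: (z1-z3)(z2-z4) = (-12) * 4 = -48
Step 2: (z1-z4)(z2-z3) = (-14) * 6 = -84
Step 3: Cross-ratio = 48/84 = 4/7

4/7


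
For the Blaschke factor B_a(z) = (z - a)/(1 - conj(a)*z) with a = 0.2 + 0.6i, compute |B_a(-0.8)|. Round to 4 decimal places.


Step 1: Numerator z0 - a = -0.8 - (0.2 + 0.6i) = -1 - 0.6i
Step 2: Denominator 1 - conj(a)*z0 = 1 - (0.2 - 0.6i)*(-0.8) = 1.16 - 0.48i
Step 3: |z0 - a|^2 = (-1)^2 + (-0.6)^2 = 1.36; |1 - conj(a)*z0|^2 = 1.16^2 + (-0.48)^2 = 1.576
Step 4: |B_a(-0.8)| = sqrt(1.36 / 1.576) = sqrt(0.862944)
Step 5: = 0.9289

0.9289


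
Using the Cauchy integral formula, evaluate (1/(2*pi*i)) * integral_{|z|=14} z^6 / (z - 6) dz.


Step 1: f(z) = z^6, a = 6 is inside |z| = 14
Step 2: By Cauchy integral formula: (1/(2pi*i)) * integral = f(a)
Step 3: f(6) = 6^6 = 46656

46656


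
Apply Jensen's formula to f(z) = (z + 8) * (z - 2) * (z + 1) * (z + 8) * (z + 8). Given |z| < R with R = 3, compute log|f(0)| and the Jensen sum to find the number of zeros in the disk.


Jensen's formula: (1/2pi)*integral log|f(Re^it)|dt = log|f(0)| + sum_{|a_k|<R} log(R/|a_k|)
Step 1: f(0) = 8 * (-2) * 1 * 8 * 8 = -1024
Step 2: log|f(0)| = log|-8| + log|2| + log|-1| + log|-8| + log|-8| = 6.9315
Step 3: Zeros inside |z| < 3: 2, -1
Step 4: Jensen sum = log(3/2) + log(3/1) = 1.5041
Step 5: n(R) = number of terms in the Jensen sum = count of zeros inside |z| < 3 = 2

2


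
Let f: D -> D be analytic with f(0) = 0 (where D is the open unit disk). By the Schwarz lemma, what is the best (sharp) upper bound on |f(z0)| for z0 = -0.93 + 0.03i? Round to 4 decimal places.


Step 1: Schwarz lemma: if f: D -> D is analytic with f(0) = 0, then |f(z)| <= |z| for all z in D, and this is sharp (f(z) = z).
Step 2: |z0|^2 = (-0.93)^2 + 0.03^2 = 0.8658
Step 3: |z0| = sqrt(0.8658) = 0.930484
Step 4: Best bound = |z0| = 0.9305

0.9305


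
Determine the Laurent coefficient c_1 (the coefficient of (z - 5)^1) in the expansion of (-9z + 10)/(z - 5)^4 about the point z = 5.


Step 1: Write the numerator in powers of (z - 5): -9z + 10 = -9(z - 5) + (-9*5 + 10) = -9(z - 5) - 35
Step 2: Divide by (z - 5)^4: f(z) = -35(z - 5)^(-4) - 9(z - 5)^(-3)
Step 3: This finite sum is the Laurent series of f about z = 5.
Step 4: Only the powers -4 and -3 appear, so the coefficient of (z - 5)^1 = 0

0


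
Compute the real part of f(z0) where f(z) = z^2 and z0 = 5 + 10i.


Step 1: z0 = 5 + 10i
Step 2: z0^2 = 5^2 - 10^2 + 100i
Step 3: real part = 25 - 100 = -75

-75


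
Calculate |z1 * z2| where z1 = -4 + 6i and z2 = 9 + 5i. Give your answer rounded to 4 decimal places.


Step 1: |z1| = sqrt((-4)^2 + 6^2) = sqrt(52)
Step 2: |z2| = sqrt(9^2 + 5^2) = sqrt(106)
Step 3: |z1*z2| = |z1|*|z2| = sqrt(52) * sqrt(106) = sqrt(52 * 106) = sqrt(5512)
Step 4: = 74.2428

74.2428


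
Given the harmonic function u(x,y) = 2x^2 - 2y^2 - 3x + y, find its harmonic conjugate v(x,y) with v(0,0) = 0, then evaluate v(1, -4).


Step 1: v_x = -u_y = 4y - 1
Step 2: v_y = u_x = 4x - 3
Step 3: v = 4xy - x - 3y + C
Step 4: v(0,0) = 0 => C = 0
Step 5: v(1, -4) = -5

-5


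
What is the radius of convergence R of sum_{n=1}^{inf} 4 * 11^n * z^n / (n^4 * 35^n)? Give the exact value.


Step 1: General term a_n = 4 * 11^n / (n^4 * 35^n)
Step 2: By the root test, |a_n|^(1/n) = 4^(1/n) * 11 / (n^(4/n) * 35) -> 11/35 as n -> infinity (since 4^(1/n) -> 1 and n^(4/n) -> 1)
Step 3: R = 1/lim|a_n|^(1/n) = 35/11

35/11


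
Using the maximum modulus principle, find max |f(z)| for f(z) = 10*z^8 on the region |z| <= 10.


Step 1: On |z| = 10, |f(z)| = 10 * |z|^8 = 10 * 10^8
Step 2: By maximum modulus principle, maximum is on boundary.
Step 3: Maximum = 10 * 100000000 = 1000000000

1000000000


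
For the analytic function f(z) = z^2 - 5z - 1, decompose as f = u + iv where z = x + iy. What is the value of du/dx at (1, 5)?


Step 1: f(z) = (x+iy)^2 - 5(x+iy) - 1
Step 2: u = (x^2 - y^2) - 5x - 1
Step 3: u_x = 2x - 5
Step 4: At (1, 5): u_x = 2 - 5 = -3

-3


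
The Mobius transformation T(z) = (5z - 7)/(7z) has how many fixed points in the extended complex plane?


Step 1: Fixed points satisfy T(z) = z
Step 2: 7z^2 - 5z + 7 = 0
Step 3: Discriminant = (-5)^2 - 4*7*7 = -171
Step 4: Number of fixed points = 2

2


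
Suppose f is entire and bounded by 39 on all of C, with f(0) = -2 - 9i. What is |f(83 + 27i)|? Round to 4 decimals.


Step 1: By Liouville's theorem, a bounded entire function is constant.
Step 2: f(z) = f(0) = -2 - 9i for all z.
Step 3: |f(w)| = |-2 - 9i| = sqrt(4 + 81)
Step 4: = 9.2195

9.2195


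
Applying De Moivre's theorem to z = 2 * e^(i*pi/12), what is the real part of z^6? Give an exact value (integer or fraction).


Step 1: By De Moivre's theorem, z^6 = 2^6 * e^(i*6*pi/12) = 64 * (cos(pi/2) + i*sin(pi/2))
Step 2: |z|^6 = 2^6 = 64
Step 3: The angle pi/2 already lies in [0, 2*pi)
Step 4: cos(pi/2) = 0
Step 5: Re(z^6) = 64 * 0 = 0

0


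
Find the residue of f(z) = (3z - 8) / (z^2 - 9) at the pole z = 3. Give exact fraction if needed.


Step 1: Q(z) = z^2 - 9 = (z - 3)(z + 3)
Step 2: Q'(z) = 2z
Step 3: Q'(3) = 6, P(3) = 1
Step 4: Res = P(3)/Q'(3) = 1/6 = 1/6

1/6


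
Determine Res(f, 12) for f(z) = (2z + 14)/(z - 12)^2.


Step 1: Pole of order 2 at z = 12
Step 2: Res = lim d/dz [(z - 12)^2 * f(z)] as z -> 12
Step 3: (z - 12)^2 * f(z) = 2z + 14
Step 4: d/dz[2z + 14] = 2

2


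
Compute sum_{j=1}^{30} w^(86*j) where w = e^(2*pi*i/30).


Step 1: The sum sum_{j=1}^{n} w^(k*j) equals n if n | k, else 0.
Step 2: Here n = 30, k = 86
Step 3: Does n divide k? 30 | 86 -> False
Step 4: Sum = 0

0


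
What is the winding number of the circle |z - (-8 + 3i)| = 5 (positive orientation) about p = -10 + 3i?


Step 1: Center c = (-8, 3), radius = 5
Step 2: |p - c|^2 = (-2)^2 + 0^2 = 4
Step 3: r^2 = 25
Step 4: |p-c| < r so winding number = 1

1


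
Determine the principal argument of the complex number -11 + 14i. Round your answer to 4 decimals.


Step 1: z = -11 + 14i
Step 2: arg(z) = atan2(14, -11)
Step 3: arg(z) = 2.2368

2.2368


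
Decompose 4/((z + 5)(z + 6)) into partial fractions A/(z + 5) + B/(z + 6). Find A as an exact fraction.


Step 1: Multiply both sides by (z + 5) and set z = -5
Step 2: A = 4 / (-5 + 6)
Step 3: A = 4 / 1
Step 4: A = 4

4


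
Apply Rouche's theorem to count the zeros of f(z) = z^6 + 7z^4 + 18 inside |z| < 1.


Step 1: On |z| = 1 the three terms have sizes |z^6| = 1^6 = 1, |7z^4| = 7*1^4 = 7, |18| = 18
Step 2: The dominant term is g(z) = 18; let h(z) = z^6 + 7z^4 so f = g + h
Step 3: On |z| = 1: |g| = 18 and |h| <= 1 + 7 = 8
Step 4: Since 18 > 8, |h| < |g| on |z| = 1, so by Rouche f has the same number of zeros as g inside |z| < 1
Step 5: g(z) = 18 is a nonzero constant with no zeros inside |z| < 1. Answer = 0

0


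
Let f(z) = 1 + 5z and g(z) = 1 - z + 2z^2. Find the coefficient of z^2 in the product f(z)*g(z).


Step 1: z^2 term in f*g comes from: (1)*(2z^2) + (5z)*(-z) + (0)*(1)
Step 2: = 2 - 5 + 0
Step 3: = -3

-3


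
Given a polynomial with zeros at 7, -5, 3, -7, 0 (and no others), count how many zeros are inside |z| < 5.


Step 1: Check each root:
  z = 7: |7| = 7 >= 5
  z = -5: |-5| = 5 >= 5
  z = 3: |3| = 3 < 5
  z = -7: |-7| = 7 >= 5
  z = 0: |0| = 0 < 5
Step 2: Count = 2

2


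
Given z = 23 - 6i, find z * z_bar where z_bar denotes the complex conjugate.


Step 1: conj(z) = 23 + 6i
Step 2: z * conj(z) = 23^2 + (-6)^2
Step 3: = 529 + 36 = 565

565


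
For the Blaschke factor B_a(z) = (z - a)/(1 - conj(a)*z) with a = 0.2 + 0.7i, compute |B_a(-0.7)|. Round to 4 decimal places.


Step 1: Numerator z0 - a = -0.7 - (0.2 + 0.7i) = -0.9 - 0.7i
Step 2: Denominator 1 - conj(a)*z0 = 1 - (0.2 - 0.7i)*(-0.7) = 1.14 - 0.49i
Step 3: |z0 - a|^2 = (-0.9)^2 + (-0.7)^2 = 1.3; |1 - conj(a)*z0|^2 = 1.14^2 + (-0.49)^2 = 1.5397
Step 4: |B_a(-0.7)| = sqrt(1.3 / 1.5397) = sqrt(0.84432)
Step 5: = 0.9189

0.9189


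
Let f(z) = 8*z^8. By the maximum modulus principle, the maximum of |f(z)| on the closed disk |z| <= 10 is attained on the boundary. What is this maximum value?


Step 1: On |z| = 10, |f(z)| = 8 * |z|^8 = 8 * 10^8
Step 2: By maximum modulus principle, maximum is on boundary.
Step 3: Maximum = 8 * 100000000 = 800000000

800000000


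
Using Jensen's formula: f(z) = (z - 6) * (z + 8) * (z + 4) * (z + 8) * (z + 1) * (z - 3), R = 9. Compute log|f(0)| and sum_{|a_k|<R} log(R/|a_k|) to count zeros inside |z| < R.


Jensen's formula: (1/2pi)*integral log|f(Re^it)|dt = log|f(0)| + sum_{|a_k|<R} log(R/|a_k|)
Step 1: f(0) = (-6) * 8 * 4 * 8 * 1 * (-3) = 4608
Step 2: log|f(0)| = log|6| + log|-8| + log|-4| + log|-8| + log|-1| + log|3| = 8.4355
Step 3: Zeros inside |z| < 9: 6, -8, -4, -8, -1, 3
Step 4: Jensen sum = log(9/6) + log(9/8) + log(9/4) + log(9/8) + log(9/1) + log(9/3) = 4.7478
Step 5: n(R) = number of terms in the Jensen sum = count of zeros inside |z| < 9 = 6

6


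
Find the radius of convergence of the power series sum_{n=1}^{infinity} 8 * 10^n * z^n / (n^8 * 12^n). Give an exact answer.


Step 1: General term a_n = 8 * 10^n / (n^8 * 12^n)
Step 2: By the root test, |a_n|^(1/n) = 8^(1/n) * 10 / (n^(8/n) * 12) -> 10/12 as n -> infinity (since 8^(1/n) -> 1 and n^(8/n) -> 1)
Step 3: R = 1/lim|a_n|^(1/n) = 12/10 = 6/5

6/5


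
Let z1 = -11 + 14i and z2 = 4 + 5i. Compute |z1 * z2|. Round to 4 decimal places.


Step 1: |z1| = sqrt((-11)^2 + 14^2) = sqrt(317)
Step 2: |z2| = sqrt(4^2 + 5^2) = sqrt(41)
Step 3: |z1*z2| = |z1|*|z2| = sqrt(317) * sqrt(41) = sqrt(317 * 41) = sqrt(12997)
Step 4: = 114.0044

114.0044


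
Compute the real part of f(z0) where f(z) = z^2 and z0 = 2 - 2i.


Step 1: z0 = 2 - 2i
Step 2: z0^2 = 2^2 - (-2)^2 - 8i
Step 3: real part = 4 - 4 = 0

0


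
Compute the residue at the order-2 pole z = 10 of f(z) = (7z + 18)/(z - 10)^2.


Step 1: Pole of order 2 at z = 10
Step 2: Res = lim d/dz [(z - 10)^2 * f(z)] as z -> 10
Step 3: (z - 10)^2 * f(z) = 7z + 18
Step 4: d/dz[7z + 18] = 7

7


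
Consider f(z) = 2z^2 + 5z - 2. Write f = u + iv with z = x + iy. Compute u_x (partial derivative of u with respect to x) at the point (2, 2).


Step 1: f(z) = 2(x+iy)^2 + 5(x+iy) - 2
Step 2: u = 2(x^2 - y^2) + 5x - 2
Step 3: u_x = 4x + 5
Step 4: At (2, 2): u_x = 8 + 5 = 13

13


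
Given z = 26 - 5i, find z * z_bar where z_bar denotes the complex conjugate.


Step 1: conj(z) = 26 + 5i
Step 2: z * conj(z) = 26^2 + (-5)^2
Step 3: = 676 + 25 = 701

701


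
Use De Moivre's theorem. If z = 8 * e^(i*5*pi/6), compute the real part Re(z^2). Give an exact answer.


Step 1: By De Moivre's theorem, z^2 = 8^2 * e^(i*2*5*pi/6) = 64 * (cos(5*pi/3) + i*sin(5*pi/3))
Step 2: |z|^2 = 8^2 = 64
Step 3: The angle 5*pi/3 already lies in [0, 2*pi)
Step 4: cos(5*pi/3) = 1/2
Step 5: Re(z^2) = 64 * 1/2 = 32

32


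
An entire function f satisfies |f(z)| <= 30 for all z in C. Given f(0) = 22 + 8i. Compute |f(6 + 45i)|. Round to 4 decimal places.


Step 1: By Liouville's theorem, a bounded entire function is constant.
Step 2: f(z) = f(0) = 22 + 8i for all z.
Step 3: |f(w)| = |22 + 8i| = sqrt(484 + 64)
Step 4: = 23.4094

23.4094


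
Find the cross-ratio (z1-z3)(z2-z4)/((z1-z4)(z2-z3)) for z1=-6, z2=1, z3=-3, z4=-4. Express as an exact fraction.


Step 1: (z1-z3)(z2-z4) = (-3) * 5 = -15
Step 2: (z1-z4)(z2-z3) = (-2) * 4 = -8
Step 3: Cross-ratio = 15/8 = 15/8

15/8


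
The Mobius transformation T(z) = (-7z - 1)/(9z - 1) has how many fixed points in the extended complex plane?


Step 1: Fixed points satisfy T(z) = z
Step 2: 9z^2 + 6z + 1 = 0
Step 3: Discriminant = 6^2 - 4*9*1 = 0
Step 4: Number of fixed points = 1

1


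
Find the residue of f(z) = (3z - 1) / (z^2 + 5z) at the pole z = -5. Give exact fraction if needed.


Step 1: Q(z) = z^2 + 5z = (z + 5)(z)
Step 2: Q'(z) = 2z + 5
Step 3: Q'(-5) = -5, P(-5) = -16
Step 4: Res = P(-5)/Q'(-5) = -16/(-5) = 16/5

16/5


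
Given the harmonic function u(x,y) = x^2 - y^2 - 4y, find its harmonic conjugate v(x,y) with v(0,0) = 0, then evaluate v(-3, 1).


Step 1: v_x = -u_y = 2y + 4
Step 2: v_y = u_x = 2x + 0
Step 3: v = 2xy + 4x + C
Step 4: v(0,0) = 0 => C = 0
Step 5: v(-3, 1) = -18

-18


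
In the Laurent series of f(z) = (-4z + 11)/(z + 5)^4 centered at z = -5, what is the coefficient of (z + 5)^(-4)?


Step 1: Write the numerator in powers of (z + 5): -4z + 11 = -4(z + 5) + (-4*(-5) + 11) = -4(z + 5) + 31
Step 2: Divide by (z + 5)^4: f(z) = 31(z + 5)^(-4) - 4(z + 5)^(-3)
Step 3: This finite sum is the Laurent series of f about z = -5.
Step 4: Coefficient of (z + 5)^(-4) = -4*(-5) + 11 = 31

31


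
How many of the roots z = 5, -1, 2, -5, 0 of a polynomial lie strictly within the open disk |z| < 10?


Step 1: Check each root:
  z = 5: |5| = 5 < 10
  z = -1: |-1| = 1 < 10
  z = 2: |2| = 2 < 10
  z = -5: |-5| = 5 < 10
  z = 0: |0| = 0 < 10
Step 2: Count = 5

5


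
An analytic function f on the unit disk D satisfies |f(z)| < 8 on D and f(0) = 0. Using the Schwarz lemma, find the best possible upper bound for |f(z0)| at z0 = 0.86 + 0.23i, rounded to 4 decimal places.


Step 1: g = f/8 maps D -> D with g(0) = 0, so by the Schwarz lemma |g(z)| <= |z|, i.e. |f(z)| <= 8|z|; this is sharp (f(z) = 8z).
Step 2: |z0|^2 = 0.86^2 + 0.23^2 = 0.7925
Step 3: |z0| = sqrt(0.7925) = 0.890225
Step 4: Best bound = 8 * |z0| = 8 * 0.890225 = 7.1218

7.1218


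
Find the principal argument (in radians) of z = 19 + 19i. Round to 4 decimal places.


Step 1: z = 19 + 19i
Step 2: arg(z) = atan2(19, 19)
Step 3: arg(z) = 0.7854

0.7854


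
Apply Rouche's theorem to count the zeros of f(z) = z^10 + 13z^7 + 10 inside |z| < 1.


Step 1: On |z| = 1 the three terms have sizes |z^10| = 1^10 = 1, |13z^7| = 13*1^7 = 13, |10| = 10
Step 2: The dominant term is g(z) = 13z^7; let h(z) = z^10 + 10 so f = g + h
Step 3: On |z| = 1: |g| = 13 and |h| <= 1 + 10 = 11
Step 4: Since 13 > 11, |h| < |g| on |z| = 1, so by Rouche f has the same number of zeros as g inside |z| < 1
Step 5: g(z) = 13z^7 has 7 zeros (at the origin, multiplicity 7) inside |z| < 1. Answer = 7

7


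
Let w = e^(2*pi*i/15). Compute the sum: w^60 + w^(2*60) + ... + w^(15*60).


Step 1: The sum sum_{j=1}^{n} w^(k*j) equals n if n | k, else 0.
Step 2: Here n = 15, k = 60
Step 3: Does n divide k? 15 | 60 -> True
Step 4: Sum = 15

15


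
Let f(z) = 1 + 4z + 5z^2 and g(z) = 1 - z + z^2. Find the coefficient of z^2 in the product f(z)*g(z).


Step 1: z^2 term in f*g comes from: (1)*(z^2) + (4z)*(-z) + (5z^2)*(1)
Step 2: = 1 - 4 + 5
Step 3: = 2

2


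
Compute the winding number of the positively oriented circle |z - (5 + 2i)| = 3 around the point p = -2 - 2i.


Step 1: Center c = (5, 2), radius = 3
Step 2: |p - c|^2 = (-7)^2 + (-4)^2 = 65
Step 3: r^2 = 9
Step 4: |p-c| > r so winding number = 0

0


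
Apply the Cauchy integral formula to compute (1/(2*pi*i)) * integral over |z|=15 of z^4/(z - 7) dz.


Step 1: f(z) = z^4, a = 7 is inside |z| = 15
Step 2: By Cauchy integral formula: (1/(2pi*i)) * integral = f(a)
Step 3: f(7) = 7^4 = 2401

2401


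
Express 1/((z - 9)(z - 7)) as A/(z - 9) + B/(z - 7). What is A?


Step 1: Multiply both sides by (z - 9) and set z = 9
Step 2: A = 1 / (9 - 7)
Step 3: A = 1 / 2
Step 4: A = 1/2

1/2


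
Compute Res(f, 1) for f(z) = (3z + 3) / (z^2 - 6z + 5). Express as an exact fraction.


Step 1: Q(z) = z^2 - 6z + 5 = (z - 1)(z - 5)
Step 2: Q'(z) = 2z - 6
Step 3: Q'(1) = -4, P(1) = 6
Step 4: Res = P(1)/Q'(1) = 6/(-4) = -3/2

-3/2


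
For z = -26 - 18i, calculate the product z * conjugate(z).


Step 1: conj(z) = -26 + 18i
Step 2: z * conj(z) = (-26)^2 + (-18)^2
Step 3: = 676 + 324 = 1000

1000


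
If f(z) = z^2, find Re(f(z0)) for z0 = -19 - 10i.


Step 1: z0 = -19 - 10i
Step 2: z0^2 = (-19)^2 - (-10)^2 + 380i
Step 3: real part = 361 - 100 = 261

261


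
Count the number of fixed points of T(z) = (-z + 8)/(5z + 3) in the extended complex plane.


Step 1: Fixed points satisfy T(z) = z
Step 2: 5z^2 + 4z - 8 = 0
Step 3: Discriminant = 4^2 - 4*5*(-8) = 176
Step 4: Number of fixed points = 2

2


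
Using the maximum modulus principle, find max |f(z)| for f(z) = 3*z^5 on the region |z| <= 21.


Step 1: On |z| = 21, |f(z)| = 3 * |z|^5 = 3 * 21^5
Step 2: By maximum modulus principle, maximum is on boundary.
Step 3: Maximum = 3 * 4084101 = 12252303

12252303


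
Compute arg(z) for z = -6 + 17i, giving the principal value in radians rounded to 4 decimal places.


Step 1: z = -6 + 17i
Step 2: arg(z) = atan2(17, -6)
Step 3: arg(z) = 1.9101

1.9101


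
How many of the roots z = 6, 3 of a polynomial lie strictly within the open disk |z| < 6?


Step 1: Check each root:
  z = 6: |6| = 6 >= 6
  z = 3: |3| = 3 < 6
Step 2: Count = 1

1


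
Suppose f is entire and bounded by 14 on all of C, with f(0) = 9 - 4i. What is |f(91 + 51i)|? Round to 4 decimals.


Step 1: By Liouville's theorem, a bounded entire function is constant.
Step 2: f(z) = f(0) = 9 - 4i for all z.
Step 3: |f(w)| = |9 - 4i| = sqrt(81 + 16)
Step 4: = 9.8489

9.8489


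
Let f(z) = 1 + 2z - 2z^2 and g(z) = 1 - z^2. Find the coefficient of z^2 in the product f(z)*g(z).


Step 1: z^2 term in f*g comes from: (1)*(-z^2) + (2z)*(0) + (-2z^2)*(1)
Step 2: = -1 + 0 - 2
Step 3: = -3

-3


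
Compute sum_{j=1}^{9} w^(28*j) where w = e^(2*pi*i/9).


Step 1: The sum sum_{j=1}^{n} w^(k*j) equals n if n | k, else 0.
Step 2: Here n = 9, k = 28
Step 3: Does n divide k? 9 | 28 -> False
Step 4: Sum = 0

0


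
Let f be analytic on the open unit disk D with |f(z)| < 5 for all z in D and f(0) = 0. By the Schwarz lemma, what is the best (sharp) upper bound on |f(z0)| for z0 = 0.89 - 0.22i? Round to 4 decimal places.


Step 1: g = f/5 maps D -> D with g(0) = 0, so by the Schwarz lemma |g(z)| <= |z|, i.e. |f(z)| <= 5|z|; this is sharp (f(z) = 5z).
Step 2: |z0|^2 = 0.89^2 + (-0.22)^2 = 0.8405
Step 3: |z0| = sqrt(0.8405) = 0.916788
Step 4: Best bound = 5 * |z0| = 5 * 0.916788 = 4.5839

4.5839


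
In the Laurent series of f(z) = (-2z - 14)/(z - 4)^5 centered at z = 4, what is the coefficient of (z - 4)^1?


Step 1: Write the numerator in powers of (z - 4): -2z - 14 = -2(z - 4) + (-2*4 - 14) = -2(z - 4) - 22
Step 2: Divide by (z - 4)^5: f(z) = -22(z - 4)^(-5) - 2(z - 4)^(-4)
Step 3: This finite sum is the Laurent series of f about z = 4.
Step 4: Only the powers -5 and -4 appear, so the coefficient of (z - 4)^1 = 0

0


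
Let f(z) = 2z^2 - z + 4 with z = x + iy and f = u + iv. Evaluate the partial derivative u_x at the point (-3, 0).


Step 1: f(z) = 2(x+iy)^2 - (x+iy) + 4
Step 2: u = 2(x^2 - y^2) - x + 4
Step 3: u_x = 4x - 1
Step 4: At (-3, 0): u_x = -12 - 1 = -13

-13


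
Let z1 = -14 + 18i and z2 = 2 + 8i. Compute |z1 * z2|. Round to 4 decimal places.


Step 1: |z1| = sqrt((-14)^2 + 18^2) = sqrt(520)
Step 2: |z2| = sqrt(2^2 + 8^2) = sqrt(68)
Step 3: |z1*z2| = |z1|*|z2| = sqrt(520) * sqrt(68) = sqrt(520 * 68) = sqrt(35360)
Step 4: = 188.0425

188.0425


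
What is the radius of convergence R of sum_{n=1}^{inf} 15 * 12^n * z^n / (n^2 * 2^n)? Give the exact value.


Step 1: General term a_n = 15 * 12^n / (n^2 * 2^n)
Step 2: By the root test, |a_n|^(1/n) = 15^(1/n) * 12 / (n^(2/n) * 2) -> 12/2 as n -> infinity (since 15^(1/n) -> 1 and n^(2/n) -> 1)
Step 3: R = 1/lim|a_n|^(1/n) = 2/12 = 1/6

1/6


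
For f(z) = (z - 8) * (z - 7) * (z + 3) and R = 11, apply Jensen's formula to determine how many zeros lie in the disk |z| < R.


Jensen's formula: (1/2pi)*integral log|f(Re^it)|dt = log|f(0)| + sum_{|a_k|<R} log(R/|a_k|)
Step 1: f(0) = (-8) * (-7) * 3 = 168
Step 2: log|f(0)| = log|8| + log|7| + log|-3| = 5.124
Step 3: Zeros inside |z| < 11: 8, 7, -3
Step 4: Jensen sum = log(11/8) + log(11/7) + log(11/3) = 2.0697
Step 5: n(R) = number of terms in the Jensen sum = count of zeros inside |z| < 11 = 3

3


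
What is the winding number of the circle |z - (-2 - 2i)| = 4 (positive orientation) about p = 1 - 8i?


Step 1: Center c = (-2, -2), radius = 4
Step 2: |p - c|^2 = 3^2 + (-6)^2 = 45
Step 3: r^2 = 16
Step 4: |p-c| > r so winding number = 0

0


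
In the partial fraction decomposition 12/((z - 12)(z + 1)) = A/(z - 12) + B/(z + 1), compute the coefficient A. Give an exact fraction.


Step 1: Multiply both sides by (z - 12) and set z = 12
Step 2: A = 12 / (12 + 1)
Step 3: A = 12 / 13
Step 4: A = 12/13

12/13


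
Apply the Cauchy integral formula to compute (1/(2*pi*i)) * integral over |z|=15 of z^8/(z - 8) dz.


Step 1: f(z) = z^8, a = 8 is inside |z| = 15
Step 2: By Cauchy integral formula: (1/(2pi*i)) * integral = f(a)
Step 3: f(8) = 8^8 = 16777216

16777216


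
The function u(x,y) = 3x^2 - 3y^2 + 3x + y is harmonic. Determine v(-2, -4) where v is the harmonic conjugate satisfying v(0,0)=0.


Step 1: v_x = -u_y = 6y - 1
Step 2: v_y = u_x = 6x + 3
Step 3: v = 6xy - x + 3y + C
Step 4: v(0,0) = 0 => C = 0
Step 5: v(-2, -4) = 38

38


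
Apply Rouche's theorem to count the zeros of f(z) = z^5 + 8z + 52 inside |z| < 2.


Step 1: On |z| = 2 the three terms have sizes |z^5| = 2^5 = 32, |8z| = 8*2 = 16, |52| = 52
Step 2: The dominant term is g(z) = 52; let h(z) = z^5 + 8z so f = g + h
Step 3: On |z| = 2: |g| = 52 and |h| <= 32 + 16 = 48
Step 4: Since 52 > 48, |h| < |g| on |z| = 2, so by Rouche f has the same number of zeros as g inside |z| < 2
Step 5: g(z) = 52 is a nonzero constant with no zeros inside |z| < 2. Answer = 0

0


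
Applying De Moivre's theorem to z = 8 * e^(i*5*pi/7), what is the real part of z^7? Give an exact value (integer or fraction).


Step 1: By De Moivre's theorem, z^7 = 8^7 * e^(i*7*5*pi/7) = 2097152 * (cos(5*pi) + i*sin(5*pi))
Step 2: |z|^7 = 8^7 = 2097152
Step 3: Reduce the angle mod 2*pi: 5*pi - 4*pi = pi
Step 4: cos(pi) = -1
Step 5: Re(z^7) = 2097152 * (-1) = -2097152

-2097152


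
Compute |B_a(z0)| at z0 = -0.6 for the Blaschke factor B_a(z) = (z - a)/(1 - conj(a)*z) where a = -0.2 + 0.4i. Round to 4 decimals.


Step 1: Numerator z0 - a = -0.6 - (-0.2 + 0.4i) = -0.4 - 0.4i
Step 2: Denominator 1 - conj(a)*z0 = 1 - (-0.2 - 0.4i)*(-0.6) = 0.88 - 0.24i
Step 3: |z0 - a|^2 = (-0.4)^2 + (-0.4)^2 = 0.32; |1 - conj(a)*z0|^2 = 0.88^2 + (-0.24)^2 = 0.832
Step 4: |B_a(-0.6)| = sqrt(0.32 / 0.832) = sqrt(0.384615)
Step 5: = 0.6202

0.6202


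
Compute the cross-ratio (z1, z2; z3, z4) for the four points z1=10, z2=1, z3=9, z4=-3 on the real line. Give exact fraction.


Step 1: (z1-z3)(z2-z4) = 1 * 4 = 4
Step 2: (z1-z4)(z2-z3) = 13 * (-8) = -104
Step 3: Cross-ratio = -4/104 = -1/26

-1/26


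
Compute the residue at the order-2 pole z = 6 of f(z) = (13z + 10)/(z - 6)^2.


Step 1: Pole of order 2 at z = 6
Step 2: Res = lim d/dz [(z - 6)^2 * f(z)] as z -> 6
Step 3: (z - 6)^2 * f(z) = 13z + 10
Step 4: d/dz[13z + 10] = 13

13


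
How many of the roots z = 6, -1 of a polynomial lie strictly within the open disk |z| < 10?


Step 1: Check each root:
  z = 6: |6| = 6 < 10
  z = -1: |-1| = 1 < 10
Step 2: Count = 2

2


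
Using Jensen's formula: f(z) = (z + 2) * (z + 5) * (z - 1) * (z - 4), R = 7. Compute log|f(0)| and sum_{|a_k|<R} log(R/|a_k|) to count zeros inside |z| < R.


Jensen's formula: (1/2pi)*integral log|f(Re^it)|dt = log|f(0)| + sum_{|a_k|<R} log(R/|a_k|)
Step 1: f(0) = 2 * 5 * (-1) * (-4) = 40
Step 2: log|f(0)| = log|-2| + log|-5| + log|1| + log|4| = 3.6889
Step 3: Zeros inside |z| < 7: -2, -5, 1, 4
Step 4: Jensen sum = log(7/2) + log(7/5) + log(7/1) + log(7/4) = 4.0948
Step 5: n(R) = number of terms in the Jensen sum = count of zeros inside |z| < 7 = 4

4


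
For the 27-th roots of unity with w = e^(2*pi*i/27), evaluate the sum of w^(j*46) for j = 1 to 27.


Step 1: The sum sum_{j=1}^{n} w^(k*j) equals n if n | k, else 0.
Step 2: Here n = 27, k = 46
Step 3: Does n divide k? 27 | 46 -> False
Step 4: Sum = 0

0


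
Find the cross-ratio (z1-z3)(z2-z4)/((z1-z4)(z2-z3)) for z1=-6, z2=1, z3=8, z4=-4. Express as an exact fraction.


Step 1: (z1-z3)(z2-z4) = (-14) * 5 = -70
Step 2: (z1-z4)(z2-z3) = (-2) * (-7) = 14
Step 3: Cross-ratio = -70/14 = -5

-5


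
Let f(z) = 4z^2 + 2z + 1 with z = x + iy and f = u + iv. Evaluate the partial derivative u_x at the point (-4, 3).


Step 1: f(z) = 4(x+iy)^2 + 2(x+iy) + 1
Step 2: u = 4(x^2 - y^2) + 2x + 1
Step 3: u_x = 8x + 2
Step 4: At (-4, 3): u_x = -32 + 2 = -30

-30


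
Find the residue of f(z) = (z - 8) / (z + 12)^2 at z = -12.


Step 1: Pole of order 2 at z = -12
Step 2: Res = lim d/dz [(z + 12)^2 * f(z)] as z -> -12
Step 3: (z + 12)^2 * f(z) = z - 8
Step 4: d/dz[z - 8] = 1

1


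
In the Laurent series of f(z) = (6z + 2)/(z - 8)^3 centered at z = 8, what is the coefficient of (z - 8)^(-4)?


Step 1: Write the numerator in powers of (z - 8): 6z + 2 = 6(z - 8) + (6*8 + 2) = 6(z - 8) + 50
Step 2: Divide by (z - 8)^3: f(z) = 50(z - 8)^(-3) + 6(z - 8)^(-2)
Step 3: This finite sum is the Laurent series of f about z = 8.
Step 4: Only the powers -3 and -2 appear, so the coefficient of (z - 8)^(-4) = 0

0


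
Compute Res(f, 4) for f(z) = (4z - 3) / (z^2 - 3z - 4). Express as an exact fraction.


Step 1: Q(z) = z^2 - 3z - 4 = (z - 4)(z + 1)
Step 2: Q'(z) = 2z - 3
Step 3: Q'(4) = 5, P(4) = 13
Step 4: Res = P(4)/Q'(4) = 13/5 = 13/5

13/5


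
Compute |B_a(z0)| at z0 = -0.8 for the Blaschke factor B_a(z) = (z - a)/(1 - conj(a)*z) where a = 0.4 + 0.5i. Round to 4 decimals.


Step 1: Numerator z0 - a = -0.8 - (0.4 + 0.5i) = -1.2 - 0.5i
Step 2: Denominator 1 - conj(a)*z0 = 1 - (0.4 - 0.5i)*(-0.8) = 1.32 - 0.4i
Step 3: |z0 - a|^2 = (-1.2)^2 + (-0.5)^2 = 1.69; |1 - conj(a)*z0|^2 = 1.32^2 + (-0.4)^2 = 1.9024
Step 4: |B_a(-0.8)| = sqrt(1.69 / 1.9024) = sqrt(0.888352)
Step 5: = 0.9425

0.9425


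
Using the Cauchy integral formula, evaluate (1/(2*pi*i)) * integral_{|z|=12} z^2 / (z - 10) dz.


Step 1: f(z) = z^2, a = 10 is inside |z| = 12
Step 2: By Cauchy integral formula: (1/(2pi*i)) * integral = f(a)
Step 3: f(10) = 10^2 = 100

100


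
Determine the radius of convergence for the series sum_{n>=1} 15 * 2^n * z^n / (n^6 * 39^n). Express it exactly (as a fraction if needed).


Step 1: General term a_n = 15 * 2^n / (n^6 * 39^n)
Step 2: By the root test, |a_n|^(1/n) = 15^(1/n) * 2 / (n^(6/n) * 39) -> 2/39 as n -> infinity (since 15^(1/n) -> 1 and n^(6/n) -> 1)
Step 3: R = 1/lim|a_n|^(1/n) = 39/2

39/2


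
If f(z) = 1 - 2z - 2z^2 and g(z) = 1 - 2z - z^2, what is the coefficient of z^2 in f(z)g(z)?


Step 1: z^2 term in f*g comes from: (1)*(-z^2) + (-2z)*(-2z) + (-2z^2)*(1)
Step 2: = -1 + 4 - 2
Step 3: = 1

1


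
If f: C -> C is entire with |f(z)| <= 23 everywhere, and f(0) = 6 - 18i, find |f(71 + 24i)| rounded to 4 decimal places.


Step 1: By Liouville's theorem, a bounded entire function is constant.
Step 2: f(z) = f(0) = 6 - 18i for all z.
Step 3: |f(w)| = |6 - 18i| = sqrt(36 + 324)
Step 4: = 18.9737

18.9737


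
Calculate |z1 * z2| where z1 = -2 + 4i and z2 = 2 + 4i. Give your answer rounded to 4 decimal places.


Step 1: |z1| = sqrt((-2)^2 + 4^2) = sqrt(20)
Step 2: |z2| = sqrt(2^2 + 4^2) = sqrt(20)
Step 3: |z1*z2| = |z1|*|z2| = sqrt(20) * sqrt(20) = sqrt(20 * 20) = sqrt(400)
Step 4: = 20.0

20.0


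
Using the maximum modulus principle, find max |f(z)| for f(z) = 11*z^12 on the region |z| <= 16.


Step 1: On |z| = 16, |f(z)| = 11 * |z|^12 = 11 * 16^12
Step 2: By maximum modulus principle, maximum is on boundary.
Step 3: Maximum = 11 * 281474976710656 = 3096224743817216

3096224743817216


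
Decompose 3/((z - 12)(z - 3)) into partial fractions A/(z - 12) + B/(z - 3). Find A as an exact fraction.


Step 1: Multiply both sides by (z - 12) and set z = 12
Step 2: A = 3 / (12 - 3)
Step 3: A = 3 / 9
Step 4: A = 1/3

1/3


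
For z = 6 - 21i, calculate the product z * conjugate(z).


Step 1: conj(z) = 6 + 21i
Step 2: z * conj(z) = 6^2 + (-21)^2
Step 3: = 36 + 441 = 477

477


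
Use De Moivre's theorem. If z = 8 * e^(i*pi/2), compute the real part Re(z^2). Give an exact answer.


Step 1: By De Moivre's theorem, z^2 = 8^2 * e^(i*2*pi/2) = 64 * (cos(pi) + i*sin(pi))
Step 2: |z|^2 = 8^2 = 64
Step 3: The angle pi already lies in [0, 2*pi)
Step 4: cos(pi) = -1
Step 5: Re(z^2) = 64 * (-1) = -64

-64


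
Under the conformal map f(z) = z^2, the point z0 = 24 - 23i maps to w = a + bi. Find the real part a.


Step 1: z0 = 24 - 23i
Step 2: z0^2 = 24^2 - (-23)^2 - 1104i
Step 3: real part = 576 - 529 = 47

47


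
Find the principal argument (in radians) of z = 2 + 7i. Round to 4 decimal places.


Step 1: z = 2 + 7i
Step 2: arg(z) = atan2(7, 2)
Step 3: arg(z) = 1.2925

1.2925
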